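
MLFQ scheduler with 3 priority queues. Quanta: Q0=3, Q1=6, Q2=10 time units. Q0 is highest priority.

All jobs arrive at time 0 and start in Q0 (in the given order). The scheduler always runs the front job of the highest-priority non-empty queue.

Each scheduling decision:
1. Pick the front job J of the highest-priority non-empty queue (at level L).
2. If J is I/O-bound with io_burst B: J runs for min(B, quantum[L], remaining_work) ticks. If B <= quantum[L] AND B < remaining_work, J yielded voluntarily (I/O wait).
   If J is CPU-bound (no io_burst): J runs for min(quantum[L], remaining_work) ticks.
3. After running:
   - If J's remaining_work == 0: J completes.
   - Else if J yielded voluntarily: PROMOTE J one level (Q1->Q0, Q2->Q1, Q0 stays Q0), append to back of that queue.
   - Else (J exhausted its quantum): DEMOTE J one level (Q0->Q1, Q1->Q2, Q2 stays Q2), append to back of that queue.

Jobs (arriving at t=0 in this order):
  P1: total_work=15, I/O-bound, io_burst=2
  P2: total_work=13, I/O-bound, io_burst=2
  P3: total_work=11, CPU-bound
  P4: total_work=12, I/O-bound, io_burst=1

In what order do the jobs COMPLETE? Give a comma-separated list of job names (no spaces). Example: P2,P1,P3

Answer: P2,P1,P4,P3

Derivation:
t=0-2: P1@Q0 runs 2, rem=13, I/O yield, promote→Q0. Q0=[P2,P3,P4,P1] Q1=[] Q2=[]
t=2-4: P2@Q0 runs 2, rem=11, I/O yield, promote→Q0. Q0=[P3,P4,P1,P2] Q1=[] Q2=[]
t=4-7: P3@Q0 runs 3, rem=8, quantum used, demote→Q1. Q0=[P4,P1,P2] Q1=[P3] Q2=[]
t=7-8: P4@Q0 runs 1, rem=11, I/O yield, promote→Q0. Q0=[P1,P2,P4] Q1=[P3] Q2=[]
t=8-10: P1@Q0 runs 2, rem=11, I/O yield, promote→Q0. Q0=[P2,P4,P1] Q1=[P3] Q2=[]
t=10-12: P2@Q0 runs 2, rem=9, I/O yield, promote→Q0. Q0=[P4,P1,P2] Q1=[P3] Q2=[]
t=12-13: P4@Q0 runs 1, rem=10, I/O yield, promote→Q0. Q0=[P1,P2,P4] Q1=[P3] Q2=[]
t=13-15: P1@Q0 runs 2, rem=9, I/O yield, promote→Q0. Q0=[P2,P4,P1] Q1=[P3] Q2=[]
t=15-17: P2@Q0 runs 2, rem=7, I/O yield, promote→Q0. Q0=[P4,P1,P2] Q1=[P3] Q2=[]
t=17-18: P4@Q0 runs 1, rem=9, I/O yield, promote→Q0. Q0=[P1,P2,P4] Q1=[P3] Q2=[]
t=18-20: P1@Q0 runs 2, rem=7, I/O yield, promote→Q0. Q0=[P2,P4,P1] Q1=[P3] Q2=[]
t=20-22: P2@Q0 runs 2, rem=5, I/O yield, promote→Q0. Q0=[P4,P1,P2] Q1=[P3] Q2=[]
t=22-23: P4@Q0 runs 1, rem=8, I/O yield, promote→Q0. Q0=[P1,P2,P4] Q1=[P3] Q2=[]
t=23-25: P1@Q0 runs 2, rem=5, I/O yield, promote→Q0. Q0=[P2,P4,P1] Q1=[P3] Q2=[]
t=25-27: P2@Q0 runs 2, rem=3, I/O yield, promote→Q0. Q0=[P4,P1,P2] Q1=[P3] Q2=[]
t=27-28: P4@Q0 runs 1, rem=7, I/O yield, promote→Q0. Q0=[P1,P2,P4] Q1=[P3] Q2=[]
t=28-30: P1@Q0 runs 2, rem=3, I/O yield, promote→Q0. Q0=[P2,P4,P1] Q1=[P3] Q2=[]
t=30-32: P2@Q0 runs 2, rem=1, I/O yield, promote→Q0. Q0=[P4,P1,P2] Q1=[P3] Q2=[]
t=32-33: P4@Q0 runs 1, rem=6, I/O yield, promote→Q0. Q0=[P1,P2,P4] Q1=[P3] Q2=[]
t=33-35: P1@Q0 runs 2, rem=1, I/O yield, promote→Q0. Q0=[P2,P4,P1] Q1=[P3] Q2=[]
t=35-36: P2@Q0 runs 1, rem=0, completes. Q0=[P4,P1] Q1=[P3] Q2=[]
t=36-37: P4@Q0 runs 1, rem=5, I/O yield, promote→Q0. Q0=[P1,P4] Q1=[P3] Q2=[]
t=37-38: P1@Q0 runs 1, rem=0, completes. Q0=[P4] Q1=[P3] Q2=[]
t=38-39: P4@Q0 runs 1, rem=4, I/O yield, promote→Q0. Q0=[P4] Q1=[P3] Q2=[]
t=39-40: P4@Q0 runs 1, rem=3, I/O yield, promote→Q0. Q0=[P4] Q1=[P3] Q2=[]
t=40-41: P4@Q0 runs 1, rem=2, I/O yield, promote→Q0. Q0=[P4] Q1=[P3] Q2=[]
t=41-42: P4@Q0 runs 1, rem=1, I/O yield, promote→Q0. Q0=[P4] Q1=[P3] Q2=[]
t=42-43: P4@Q0 runs 1, rem=0, completes. Q0=[] Q1=[P3] Q2=[]
t=43-49: P3@Q1 runs 6, rem=2, quantum used, demote→Q2. Q0=[] Q1=[] Q2=[P3]
t=49-51: P3@Q2 runs 2, rem=0, completes. Q0=[] Q1=[] Q2=[]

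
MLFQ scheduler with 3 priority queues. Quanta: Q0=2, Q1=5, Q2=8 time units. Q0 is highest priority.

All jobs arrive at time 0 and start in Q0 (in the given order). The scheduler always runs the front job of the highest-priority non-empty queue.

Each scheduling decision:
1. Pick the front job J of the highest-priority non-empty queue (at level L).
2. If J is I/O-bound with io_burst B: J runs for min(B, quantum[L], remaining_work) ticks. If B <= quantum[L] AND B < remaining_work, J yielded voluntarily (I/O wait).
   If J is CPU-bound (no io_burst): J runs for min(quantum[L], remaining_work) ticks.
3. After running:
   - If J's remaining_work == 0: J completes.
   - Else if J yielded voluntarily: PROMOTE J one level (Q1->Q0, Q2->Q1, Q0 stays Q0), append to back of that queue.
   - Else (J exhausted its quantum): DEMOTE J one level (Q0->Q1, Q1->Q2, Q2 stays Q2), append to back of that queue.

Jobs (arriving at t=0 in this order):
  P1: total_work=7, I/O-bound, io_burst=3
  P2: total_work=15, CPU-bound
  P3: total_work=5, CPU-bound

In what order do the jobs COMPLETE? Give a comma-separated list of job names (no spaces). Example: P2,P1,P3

t=0-2: P1@Q0 runs 2, rem=5, quantum used, demote→Q1. Q0=[P2,P3] Q1=[P1] Q2=[]
t=2-4: P2@Q0 runs 2, rem=13, quantum used, demote→Q1. Q0=[P3] Q1=[P1,P2] Q2=[]
t=4-6: P3@Q0 runs 2, rem=3, quantum used, demote→Q1. Q0=[] Q1=[P1,P2,P3] Q2=[]
t=6-9: P1@Q1 runs 3, rem=2, I/O yield, promote→Q0. Q0=[P1] Q1=[P2,P3] Q2=[]
t=9-11: P1@Q0 runs 2, rem=0, completes. Q0=[] Q1=[P2,P3] Q2=[]
t=11-16: P2@Q1 runs 5, rem=8, quantum used, demote→Q2. Q0=[] Q1=[P3] Q2=[P2]
t=16-19: P3@Q1 runs 3, rem=0, completes. Q0=[] Q1=[] Q2=[P2]
t=19-27: P2@Q2 runs 8, rem=0, completes. Q0=[] Q1=[] Q2=[]

Answer: P1,P3,P2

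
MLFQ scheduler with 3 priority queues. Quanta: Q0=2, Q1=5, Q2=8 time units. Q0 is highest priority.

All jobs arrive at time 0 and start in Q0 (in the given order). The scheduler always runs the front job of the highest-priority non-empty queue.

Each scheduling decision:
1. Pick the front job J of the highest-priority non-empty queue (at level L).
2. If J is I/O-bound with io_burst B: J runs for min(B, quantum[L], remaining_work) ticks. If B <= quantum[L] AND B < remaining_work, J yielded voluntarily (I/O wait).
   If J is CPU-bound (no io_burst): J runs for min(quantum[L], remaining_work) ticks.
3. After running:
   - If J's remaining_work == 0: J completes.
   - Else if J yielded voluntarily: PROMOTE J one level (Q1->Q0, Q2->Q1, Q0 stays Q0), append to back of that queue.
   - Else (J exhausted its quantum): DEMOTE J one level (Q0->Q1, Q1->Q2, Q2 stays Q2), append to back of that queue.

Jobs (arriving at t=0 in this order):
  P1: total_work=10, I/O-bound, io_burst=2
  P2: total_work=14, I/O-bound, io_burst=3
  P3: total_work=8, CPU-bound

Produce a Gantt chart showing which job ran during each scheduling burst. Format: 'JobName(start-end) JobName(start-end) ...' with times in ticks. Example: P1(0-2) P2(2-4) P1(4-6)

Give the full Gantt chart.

t=0-2: P1@Q0 runs 2, rem=8, I/O yield, promote→Q0. Q0=[P2,P3,P1] Q1=[] Q2=[]
t=2-4: P2@Q0 runs 2, rem=12, quantum used, demote→Q1. Q0=[P3,P1] Q1=[P2] Q2=[]
t=4-6: P3@Q0 runs 2, rem=6, quantum used, demote→Q1. Q0=[P1] Q1=[P2,P3] Q2=[]
t=6-8: P1@Q0 runs 2, rem=6, I/O yield, promote→Q0. Q0=[P1] Q1=[P2,P3] Q2=[]
t=8-10: P1@Q0 runs 2, rem=4, I/O yield, promote→Q0. Q0=[P1] Q1=[P2,P3] Q2=[]
t=10-12: P1@Q0 runs 2, rem=2, I/O yield, promote→Q0. Q0=[P1] Q1=[P2,P3] Q2=[]
t=12-14: P1@Q0 runs 2, rem=0, completes. Q0=[] Q1=[P2,P3] Q2=[]
t=14-17: P2@Q1 runs 3, rem=9, I/O yield, promote→Q0. Q0=[P2] Q1=[P3] Q2=[]
t=17-19: P2@Q0 runs 2, rem=7, quantum used, demote→Q1. Q0=[] Q1=[P3,P2] Q2=[]
t=19-24: P3@Q1 runs 5, rem=1, quantum used, demote→Q2. Q0=[] Q1=[P2] Q2=[P3]
t=24-27: P2@Q1 runs 3, rem=4, I/O yield, promote→Q0. Q0=[P2] Q1=[] Q2=[P3]
t=27-29: P2@Q0 runs 2, rem=2, quantum used, demote→Q1. Q0=[] Q1=[P2] Q2=[P3]
t=29-31: P2@Q1 runs 2, rem=0, completes. Q0=[] Q1=[] Q2=[P3]
t=31-32: P3@Q2 runs 1, rem=0, completes. Q0=[] Q1=[] Q2=[]

Answer: P1(0-2) P2(2-4) P3(4-6) P1(6-8) P1(8-10) P1(10-12) P1(12-14) P2(14-17) P2(17-19) P3(19-24) P2(24-27) P2(27-29) P2(29-31) P3(31-32)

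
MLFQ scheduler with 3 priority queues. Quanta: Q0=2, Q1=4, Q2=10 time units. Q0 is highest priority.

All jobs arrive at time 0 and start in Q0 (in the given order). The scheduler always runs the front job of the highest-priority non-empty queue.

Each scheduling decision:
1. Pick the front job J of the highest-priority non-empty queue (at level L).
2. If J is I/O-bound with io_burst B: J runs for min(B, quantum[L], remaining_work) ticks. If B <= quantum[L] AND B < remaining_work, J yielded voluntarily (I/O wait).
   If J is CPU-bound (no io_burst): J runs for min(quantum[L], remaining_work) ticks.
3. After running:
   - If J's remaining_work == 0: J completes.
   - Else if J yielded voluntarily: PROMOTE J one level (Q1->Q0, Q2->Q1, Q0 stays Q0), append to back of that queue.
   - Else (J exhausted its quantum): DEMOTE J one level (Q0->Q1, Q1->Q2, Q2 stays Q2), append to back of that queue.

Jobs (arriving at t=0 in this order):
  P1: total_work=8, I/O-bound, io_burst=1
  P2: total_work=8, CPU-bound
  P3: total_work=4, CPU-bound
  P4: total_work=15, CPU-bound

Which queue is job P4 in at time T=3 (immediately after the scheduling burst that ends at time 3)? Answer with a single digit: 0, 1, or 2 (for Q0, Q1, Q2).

Answer: 0

Derivation:
t=0-1: P1@Q0 runs 1, rem=7, I/O yield, promote→Q0. Q0=[P2,P3,P4,P1] Q1=[] Q2=[]
t=1-3: P2@Q0 runs 2, rem=6, quantum used, demote→Q1. Q0=[P3,P4,P1] Q1=[P2] Q2=[]
t=3-5: P3@Q0 runs 2, rem=2, quantum used, demote→Q1. Q0=[P4,P1] Q1=[P2,P3] Q2=[]
t=5-7: P4@Q0 runs 2, rem=13, quantum used, demote→Q1. Q0=[P1] Q1=[P2,P3,P4] Q2=[]
t=7-8: P1@Q0 runs 1, rem=6, I/O yield, promote→Q0. Q0=[P1] Q1=[P2,P3,P4] Q2=[]
t=8-9: P1@Q0 runs 1, rem=5, I/O yield, promote→Q0. Q0=[P1] Q1=[P2,P3,P4] Q2=[]
t=9-10: P1@Q0 runs 1, rem=4, I/O yield, promote→Q0. Q0=[P1] Q1=[P2,P3,P4] Q2=[]
t=10-11: P1@Q0 runs 1, rem=3, I/O yield, promote→Q0. Q0=[P1] Q1=[P2,P3,P4] Q2=[]
t=11-12: P1@Q0 runs 1, rem=2, I/O yield, promote→Q0. Q0=[P1] Q1=[P2,P3,P4] Q2=[]
t=12-13: P1@Q0 runs 1, rem=1, I/O yield, promote→Q0. Q0=[P1] Q1=[P2,P3,P4] Q2=[]
t=13-14: P1@Q0 runs 1, rem=0, completes. Q0=[] Q1=[P2,P3,P4] Q2=[]
t=14-18: P2@Q1 runs 4, rem=2, quantum used, demote→Q2. Q0=[] Q1=[P3,P4] Q2=[P2]
t=18-20: P3@Q1 runs 2, rem=0, completes. Q0=[] Q1=[P4] Q2=[P2]
t=20-24: P4@Q1 runs 4, rem=9, quantum used, demote→Q2. Q0=[] Q1=[] Q2=[P2,P4]
t=24-26: P2@Q2 runs 2, rem=0, completes. Q0=[] Q1=[] Q2=[P4]
t=26-35: P4@Q2 runs 9, rem=0, completes. Q0=[] Q1=[] Q2=[]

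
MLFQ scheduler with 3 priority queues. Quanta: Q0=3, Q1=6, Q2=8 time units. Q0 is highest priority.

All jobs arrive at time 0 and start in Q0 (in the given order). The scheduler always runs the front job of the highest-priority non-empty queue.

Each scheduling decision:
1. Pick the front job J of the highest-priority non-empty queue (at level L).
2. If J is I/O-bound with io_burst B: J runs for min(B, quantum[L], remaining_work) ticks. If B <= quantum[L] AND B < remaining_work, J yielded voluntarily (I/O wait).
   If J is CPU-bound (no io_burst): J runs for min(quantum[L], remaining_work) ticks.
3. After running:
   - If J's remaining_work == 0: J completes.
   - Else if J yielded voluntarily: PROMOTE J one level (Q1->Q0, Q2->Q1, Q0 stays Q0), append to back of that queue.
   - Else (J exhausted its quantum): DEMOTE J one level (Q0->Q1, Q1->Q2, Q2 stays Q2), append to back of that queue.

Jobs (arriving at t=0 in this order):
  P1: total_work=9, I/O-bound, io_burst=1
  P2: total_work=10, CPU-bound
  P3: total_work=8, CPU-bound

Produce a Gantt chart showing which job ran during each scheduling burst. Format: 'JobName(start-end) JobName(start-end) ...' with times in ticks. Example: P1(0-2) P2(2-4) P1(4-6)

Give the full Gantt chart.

Answer: P1(0-1) P2(1-4) P3(4-7) P1(7-8) P1(8-9) P1(9-10) P1(10-11) P1(11-12) P1(12-13) P1(13-14) P1(14-15) P2(15-21) P3(21-26) P2(26-27)

Derivation:
t=0-1: P1@Q0 runs 1, rem=8, I/O yield, promote→Q0. Q0=[P2,P3,P1] Q1=[] Q2=[]
t=1-4: P2@Q0 runs 3, rem=7, quantum used, demote→Q1. Q0=[P3,P1] Q1=[P2] Q2=[]
t=4-7: P3@Q0 runs 3, rem=5, quantum used, demote→Q1. Q0=[P1] Q1=[P2,P3] Q2=[]
t=7-8: P1@Q0 runs 1, rem=7, I/O yield, promote→Q0. Q0=[P1] Q1=[P2,P3] Q2=[]
t=8-9: P1@Q0 runs 1, rem=6, I/O yield, promote→Q0. Q0=[P1] Q1=[P2,P3] Q2=[]
t=9-10: P1@Q0 runs 1, rem=5, I/O yield, promote→Q0. Q0=[P1] Q1=[P2,P3] Q2=[]
t=10-11: P1@Q0 runs 1, rem=4, I/O yield, promote→Q0. Q0=[P1] Q1=[P2,P3] Q2=[]
t=11-12: P1@Q0 runs 1, rem=3, I/O yield, promote→Q0. Q0=[P1] Q1=[P2,P3] Q2=[]
t=12-13: P1@Q0 runs 1, rem=2, I/O yield, promote→Q0. Q0=[P1] Q1=[P2,P3] Q2=[]
t=13-14: P1@Q0 runs 1, rem=1, I/O yield, promote→Q0. Q0=[P1] Q1=[P2,P3] Q2=[]
t=14-15: P1@Q0 runs 1, rem=0, completes. Q0=[] Q1=[P2,P3] Q2=[]
t=15-21: P2@Q1 runs 6, rem=1, quantum used, demote→Q2. Q0=[] Q1=[P3] Q2=[P2]
t=21-26: P3@Q1 runs 5, rem=0, completes. Q0=[] Q1=[] Q2=[P2]
t=26-27: P2@Q2 runs 1, rem=0, completes. Q0=[] Q1=[] Q2=[]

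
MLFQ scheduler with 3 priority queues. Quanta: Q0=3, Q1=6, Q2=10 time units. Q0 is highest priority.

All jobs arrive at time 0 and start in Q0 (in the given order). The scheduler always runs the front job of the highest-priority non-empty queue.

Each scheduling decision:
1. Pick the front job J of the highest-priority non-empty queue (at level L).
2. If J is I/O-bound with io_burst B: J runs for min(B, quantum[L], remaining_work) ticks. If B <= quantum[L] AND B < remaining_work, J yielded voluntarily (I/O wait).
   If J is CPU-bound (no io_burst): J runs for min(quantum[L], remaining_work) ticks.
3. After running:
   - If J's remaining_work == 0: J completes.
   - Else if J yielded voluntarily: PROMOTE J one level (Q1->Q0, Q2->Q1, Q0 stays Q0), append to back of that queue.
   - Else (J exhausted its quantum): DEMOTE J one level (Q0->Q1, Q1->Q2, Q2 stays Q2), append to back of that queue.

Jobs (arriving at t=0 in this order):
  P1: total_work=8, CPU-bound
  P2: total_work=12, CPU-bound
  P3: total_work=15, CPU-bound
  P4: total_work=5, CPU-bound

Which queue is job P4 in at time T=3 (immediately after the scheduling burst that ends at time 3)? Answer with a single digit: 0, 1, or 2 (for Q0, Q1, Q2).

t=0-3: P1@Q0 runs 3, rem=5, quantum used, demote→Q1. Q0=[P2,P3,P4] Q1=[P1] Q2=[]
t=3-6: P2@Q0 runs 3, rem=9, quantum used, demote→Q1. Q0=[P3,P4] Q1=[P1,P2] Q2=[]
t=6-9: P3@Q0 runs 3, rem=12, quantum used, demote→Q1. Q0=[P4] Q1=[P1,P2,P3] Q2=[]
t=9-12: P4@Q0 runs 3, rem=2, quantum used, demote→Q1. Q0=[] Q1=[P1,P2,P3,P4] Q2=[]
t=12-17: P1@Q1 runs 5, rem=0, completes. Q0=[] Q1=[P2,P3,P4] Q2=[]
t=17-23: P2@Q1 runs 6, rem=3, quantum used, demote→Q2. Q0=[] Q1=[P3,P4] Q2=[P2]
t=23-29: P3@Q1 runs 6, rem=6, quantum used, demote→Q2. Q0=[] Q1=[P4] Q2=[P2,P3]
t=29-31: P4@Q1 runs 2, rem=0, completes. Q0=[] Q1=[] Q2=[P2,P3]
t=31-34: P2@Q2 runs 3, rem=0, completes. Q0=[] Q1=[] Q2=[P3]
t=34-40: P3@Q2 runs 6, rem=0, completes. Q0=[] Q1=[] Q2=[]

Answer: 0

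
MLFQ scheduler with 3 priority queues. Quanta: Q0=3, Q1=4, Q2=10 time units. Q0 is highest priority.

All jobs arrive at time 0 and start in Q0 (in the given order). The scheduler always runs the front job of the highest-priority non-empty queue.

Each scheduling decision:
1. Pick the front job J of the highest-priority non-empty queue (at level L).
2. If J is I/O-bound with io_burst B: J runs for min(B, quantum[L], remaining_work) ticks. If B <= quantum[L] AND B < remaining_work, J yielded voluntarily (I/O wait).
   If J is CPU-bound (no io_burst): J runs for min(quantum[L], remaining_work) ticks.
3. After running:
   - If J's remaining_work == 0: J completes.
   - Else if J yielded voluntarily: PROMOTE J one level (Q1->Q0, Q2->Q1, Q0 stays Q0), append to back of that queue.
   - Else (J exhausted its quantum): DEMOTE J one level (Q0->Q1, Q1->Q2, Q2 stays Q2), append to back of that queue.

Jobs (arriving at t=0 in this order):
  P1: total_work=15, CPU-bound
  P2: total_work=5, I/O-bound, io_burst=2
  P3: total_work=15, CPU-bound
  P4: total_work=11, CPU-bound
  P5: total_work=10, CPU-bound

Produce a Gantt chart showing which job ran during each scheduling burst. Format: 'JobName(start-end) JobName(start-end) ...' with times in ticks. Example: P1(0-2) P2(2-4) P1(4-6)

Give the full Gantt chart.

t=0-3: P1@Q0 runs 3, rem=12, quantum used, demote→Q1. Q0=[P2,P3,P4,P5] Q1=[P1] Q2=[]
t=3-5: P2@Q0 runs 2, rem=3, I/O yield, promote→Q0. Q0=[P3,P4,P5,P2] Q1=[P1] Q2=[]
t=5-8: P3@Q0 runs 3, rem=12, quantum used, demote→Q1. Q0=[P4,P5,P2] Q1=[P1,P3] Q2=[]
t=8-11: P4@Q0 runs 3, rem=8, quantum used, demote→Q1. Q0=[P5,P2] Q1=[P1,P3,P4] Q2=[]
t=11-14: P5@Q0 runs 3, rem=7, quantum used, demote→Q1. Q0=[P2] Q1=[P1,P3,P4,P5] Q2=[]
t=14-16: P2@Q0 runs 2, rem=1, I/O yield, promote→Q0. Q0=[P2] Q1=[P1,P3,P4,P5] Q2=[]
t=16-17: P2@Q0 runs 1, rem=0, completes. Q0=[] Q1=[P1,P3,P4,P5] Q2=[]
t=17-21: P1@Q1 runs 4, rem=8, quantum used, demote→Q2. Q0=[] Q1=[P3,P4,P5] Q2=[P1]
t=21-25: P3@Q1 runs 4, rem=8, quantum used, demote→Q2. Q0=[] Q1=[P4,P5] Q2=[P1,P3]
t=25-29: P4@Q1 runs 4, rem=4, quantum used, demote→Q2. Q0=[] Q1=[P5] Q2=[P1,P3,P4]
t=29-33: P5@Q1 runs 4, rem=3, quantum used, demote→Q2. Q0=[] Q1=[] Q2=[P1,P3,P4,P5]
t=33-41: P1@Q2 runs 8, rem=0, completes. Q0=[] Q1=[] Q2=[P3,P4,P5]
t=41-49: P3@Q2 runs 8, rem=0, completes. Q0=[] Q1=[] Q2=[P4,P5]
t=49-53: P4@Q2 runs 4, rem=0, completes. Q0=[] Q1=[] Q2=[P5]
t=53-56: P5@Q2 runs 3, rem=0, completes. Q0=[] Q1=[] Q2=[]

Answer: P1(0-3) P2(3-5) P3(5-8) P4(8-11) P5(11-14) P2(14-16) P2(16-17) P1(17-21) P3(21-25) P4(25-29) P5(29-33) P1(33-41) P3(41-49) P4(49-53) P5(53-56)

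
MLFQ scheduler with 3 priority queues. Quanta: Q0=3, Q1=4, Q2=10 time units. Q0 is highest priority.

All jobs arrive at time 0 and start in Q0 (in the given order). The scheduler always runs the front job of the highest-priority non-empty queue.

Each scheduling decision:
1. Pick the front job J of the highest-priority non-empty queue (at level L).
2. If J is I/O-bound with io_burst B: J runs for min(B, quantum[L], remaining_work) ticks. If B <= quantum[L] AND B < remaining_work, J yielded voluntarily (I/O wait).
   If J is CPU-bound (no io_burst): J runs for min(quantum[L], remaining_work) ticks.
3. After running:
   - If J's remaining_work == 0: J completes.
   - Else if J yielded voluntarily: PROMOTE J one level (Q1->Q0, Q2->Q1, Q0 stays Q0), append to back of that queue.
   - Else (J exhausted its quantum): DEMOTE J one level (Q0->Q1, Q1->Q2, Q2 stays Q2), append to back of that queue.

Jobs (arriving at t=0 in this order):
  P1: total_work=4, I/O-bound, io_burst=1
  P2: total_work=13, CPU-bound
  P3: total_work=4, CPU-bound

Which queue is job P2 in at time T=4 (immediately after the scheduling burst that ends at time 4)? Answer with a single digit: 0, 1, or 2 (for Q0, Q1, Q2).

Answer: 1

Derivation:
t=0-1: P1@Q0 runs 1, rem=3, I/O yield, promote→Q0. Q0=[P2,P3,P1] Q1=[] Q2=[]
t=1-4: P2@Q0 runs 3, rem=10, quantum used, demote→Q1. Q0=[P3,P1] Q1=[P2] Q2=[]
t=4-7: P3@Q0 runs 3, rem=1, quantum used, demote→Q1. Q0=[P1] Q1=[P2,P3] Q2=[]
t=7-8: P1@Q0 runs 1, rem=2, I/O yield, promote→Q0. Q0=[P1] Q1=[P2,P3] Q2=[]
t=8-9: P1@Q0 runs 1, rem=1, I/O yield, promote→Q0. Q0=[P1] Q1=[P2,P3] Q2=[]
t=9-10: P1@Q0 runs 1, rem=0, completes. Q0=[] Q1=[P2,P3] Q2=[]
t=10-14: P2@Q1 runs 4, rem=6, quantum used, demote→Q2. Q0=[] Q1=[P3] Q2=[P2]
t=14-15: P3@Q1 runs 1, rem=0, completes. Q0=[] Q1=[] Q2=[P2]
t=15-21: P2@Q2 runs 6, rem=0, completes. Q0=[] Q1=[] Q2=[]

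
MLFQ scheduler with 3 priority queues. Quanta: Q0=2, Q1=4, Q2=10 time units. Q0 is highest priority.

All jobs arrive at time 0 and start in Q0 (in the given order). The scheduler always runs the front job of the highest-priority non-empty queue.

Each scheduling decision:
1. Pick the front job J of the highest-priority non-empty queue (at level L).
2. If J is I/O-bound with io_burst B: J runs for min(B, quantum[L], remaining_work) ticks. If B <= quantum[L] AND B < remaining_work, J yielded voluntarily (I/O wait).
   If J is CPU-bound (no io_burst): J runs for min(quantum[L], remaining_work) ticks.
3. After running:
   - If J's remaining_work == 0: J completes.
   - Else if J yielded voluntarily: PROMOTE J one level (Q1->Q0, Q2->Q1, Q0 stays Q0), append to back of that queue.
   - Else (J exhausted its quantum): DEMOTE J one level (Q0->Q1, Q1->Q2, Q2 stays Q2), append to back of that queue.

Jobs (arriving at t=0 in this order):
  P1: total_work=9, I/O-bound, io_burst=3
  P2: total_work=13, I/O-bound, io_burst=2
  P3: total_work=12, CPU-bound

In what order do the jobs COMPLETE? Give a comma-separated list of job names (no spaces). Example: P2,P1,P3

t=0-2: P1@Q0 runs 2, rem=7, quantum used, demote→Q1. Q0=[P2,P3] Q1=[P1] Q2=[]
t=2-4: P2@Q0 runs 2, rem=11, I/O yield, promote→Q0. Q0=[P3,P2] Q1=[P1] Q2=[]
t=4-6: P3@Q0 runs 2, rem=10, quantum used, demote→Q1. Q0=[P2] Q1=[P1,P3] Q2=[]
t=6-8: P2@Q0 runs 2, rem=9, I/O yield, promote→Q0. Q0=[P2] Q1=[P1,P3] Q2=[]
t=8-10: P2@Q0 runs 2, rem=7, I/O yield, promote→Q0. Q0=[P2] Q1=[P1,P3] Q2=[]
t=10-12: P2@Q0 runs 2, rem=5, I/O yield, promote→Q0. Q0=[P2] Q1=[P1,P3] Q2=[]
t=12-14: P2@Q0 runs 2, rem=3, I/O yield, promote→Q0. Q0=[P2] Q1=[P1,P3] Q2=[]
t=14-16: P2@Q0 runs 2, rem=1, I/O yield, promote→Q0. Q0=[P2] Q1=[P1,P3] Q2=[]
t=16-17: P2@Q0 runs 1, rem=0, completes. Q0=[] Q1=[P1,P3] Q2=[]
t=17-20: P1@Q1 runs 3, rem=4, I/O yield, promote→Q0. Q0=[P1] Q1=[P3] Q2=[]
t=20-22: P1@Q0 runs 2, rem=2, quantum used, demote→Q1. Q0=[] Q1=[P3,P1] Q2=[]
t=22-26: P3@Q1 runs 4, rem=6, quantum used, demote→Q2. Q0=[] Q1=[P1] Q2=[P3]
t=26-28: P1@Q1 runs 2, rem=0, completes. Q0=[] Q1=[] Q2=[P3]
t=28-34: P3@Q2 runs 6, rem=0, completes. Q0=[] Q1=[] Q2=[]

Answer: P2,P1,P3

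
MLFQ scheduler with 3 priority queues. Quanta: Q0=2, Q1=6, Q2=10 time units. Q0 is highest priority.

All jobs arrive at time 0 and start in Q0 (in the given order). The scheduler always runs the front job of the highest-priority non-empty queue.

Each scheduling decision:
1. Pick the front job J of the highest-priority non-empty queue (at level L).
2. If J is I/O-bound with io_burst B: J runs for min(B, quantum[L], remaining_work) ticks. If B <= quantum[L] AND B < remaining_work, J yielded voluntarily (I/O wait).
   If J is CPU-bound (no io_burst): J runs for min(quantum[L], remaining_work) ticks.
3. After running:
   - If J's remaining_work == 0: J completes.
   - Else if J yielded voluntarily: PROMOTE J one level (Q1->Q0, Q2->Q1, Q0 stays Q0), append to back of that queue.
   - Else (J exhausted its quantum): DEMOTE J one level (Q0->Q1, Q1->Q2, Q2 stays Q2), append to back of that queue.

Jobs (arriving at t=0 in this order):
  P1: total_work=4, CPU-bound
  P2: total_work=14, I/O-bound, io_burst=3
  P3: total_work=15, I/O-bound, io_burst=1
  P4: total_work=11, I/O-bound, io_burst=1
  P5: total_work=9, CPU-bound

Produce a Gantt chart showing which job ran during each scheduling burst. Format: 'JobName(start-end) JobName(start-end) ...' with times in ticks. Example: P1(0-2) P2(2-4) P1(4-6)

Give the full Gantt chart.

t=0-2: P1@Q0 runs 2, rem=2, quantum used, demote→Q1. Q0=[P2,P3,P4,P5] Q1=[P1] Q2=[]
t=2-4: P2@Q0 runs 2, rem=12, quantum used, demote→Q1. Q0=[P3,P4,P5] Q1=[P1,P2] Q2=[]
t=4-5: P3@Q0 runs 1, rem=14, I/O yield, promote→Q0. Q0=[P4,P5,P3] Q1=[P1,P2] Q2=[]
t=5-6: P4@Q0 runs 1, rem=10, I/O yield, promote→Q0. Q0=[P5,P3,P4] Q1=[P1,P2] Q2=[]
t=6-8: P5@Q0 runs 2, rem=7, quantum used, demote→Q1. Q0=[P3,P4] Q1=[P1,P2,P5] Q2=[]
t=8-9: P3@Q0 runs 1, rem=13, I/O yield, promote→Q0. Q0=[P4,P3] Q1=[P1,P2,P5] Q2=[]
t=9-10: P4@Q0 runs 1, rem=9, I/O yield, promote→Q0. Q0=[P3,P4] Q1=[P1,P2,P5] Q2=[]
t=10-11: P3@Q0 runs 1, rem=12, I/O yield, promote→Q0. Q0=[P4,P3] Q1=[P1,P2,P5] Q2=[]
t=11-12: P4@Q0 runs 1, rem=8, I/O yield, promote→Q0. Q0=[P3,P4] Q1=[P1,P2,P5] Q2=[]
t=12-13: P3@Q0 runs 1, rem=11, I/O yield, promote→Q0. Q0=[P4,P3] Q1=[P1,P2,P5] Q2=[]
t=13-14: P4@Q0 runs 1, rem=7, I/O yield, promote→Q0. Q0=[P3,P4] Q1=[P1,P2,P5] Q2=[]
t=14-15: P3@Q0 runs 1, rem=10, I/O yield, promote→Q0. Q0=[P4,P3] Q1=[P1,P2,P5] Q2=[]
t=15-16: P4@Q0 runs 1, rem=6, I/O yield, promote→Q0. Q0=[P3,P4] Q1=[P1,P2,P5] Q2=[]
t=16-17: P3@Q0 runs 1, rem=9, I/O yield, promote→Q0. Q0=[P4,P3] Q1=[P1,P2,P5] Q2=[]
t=17-18: P4@Q0 runs 1, rem=5, I/O yield, promote→Q0. Q0=[P3,P4] Q1=[P1,P2,P5] Q2=[]
t=18-19: P3@Q0 runs 1, rem=8, I/O yield, promote→Q0. Q0=[P4,P3] Q1=[P1,P2,P5] Q2=[]
t=19-20: P4@Q0 runs 1, rem=4, I/O yield, promote→Q0. Q0=[P3,P4] Q1=[P1,P2,P5] Q2=[]
t=20-21: P3@Q0 runs 1, rem=7, I/O yield, promote→Q0. Q0=[P4,P3] Q1=[P1,P2,P5] Q2=[]
t=21-22: P4@Q0 runs 1, rem=3, I/O yield, promote→Q0. Q0=[P3,P4] Q1=[P1,P2,P5] Q2=[]
t=22-23: P3@Q0 runs 1, rem=6, I/O yield, promote→Q0. Q0=[P4,P3] Q1=[P1,P2,P5] Q2=[]
t=23-24: P4@Q0 runs 1, rem=2, I/O yield, promote→Q0. Q0=[P3,P4] Q1=[P1,P2,P5] Q2=[]
t=24-25: P3@Q0 runs 1, rem=5, I/O yield, promote→Q0. Q0=[P4,P3] Q1=[P1,P2,P5] Q2=[]
t=25-26: P4@Q0 runs 1, rem=1, I/O yield, promote→Q0. Q0=[P3,P4] Q1=[P1,P2,P5] Q2=[]
t=26-27: P3@Q0 runs 1, rem=4, I/O yield, promote→Q0. Q0=[P4,P3] Q1=[P1,P2,P5] Q2=[]
t=27-28: P4@Q0 runs 1, rem=0, completes. Q0=[P3] Q1=[P1,P2,P5] Q2=[]
t=28-29: P3@Q0 runs 1, rem=3, I/O yield, promote→Q0. Q0=[P3] Q1=[P1,P2,P5] Q2=[]
t=29-30: P3@Q0 runs 1, rem=2, I/O yield, promote→Q0. Q0=[P3] Q1=[P1,P2,P5] Q2=[]
t=30-31: P3@Q0 runs 1, rem=1, I/O yield, promote→Q0. Q0=[P3] Q1=[P1,P2,P5] Q2=[]
t=31-32: P3@Q0 runs 1, rem=0, completes. Q0=[] Q1=[P1,P2,P5] Q2=[]
t=32-34: P1@Q1 runs 2, rem=0, completes. Q0=[] Q1=[P2,P5] Q2=[]
t=34-37: P2@Q1 runs 3, rem=9, I/O yield, promote→Q0. Q0=[P2] Q1=[P5] Q2=[]
t=37-39: P2@Q0 runs 2, rem=7, quantum used, demote→Q1. Q0=[] Q1=[P5,P2] Q2=[]
t=39-45: P5@Q1 runs 6, rem=1, quantum used, demote→Q2. Q0=[] Q1=[P2] Q2=[P5]
t=45-48: P2@Q1 runs 3, rem=4, I/O yield, promote→Q0. Q0=[P2] Q1=[] Q2=[P5]
t=48-50: P2@Q0 runs 2, rem=2, quantum used, demote→Q1. Q0=[] Q1=[P2] Q2=[P5]
t=50-52: P2@Q1 runs 2, rem=0, completes. Q0=[] Q1=[] Q2=[P5]
t=52-53: P5@Q2 runs 1, rem=0, completes. Q0=[] Q1=[] Q2=[]

Answer: P1(0-2) P2(2-4) P3(4-5) P4(5-6) P5(6-8) P3(8-9) P4(9-10) P3(10-11) P4(11-12) P3(12-13) P4(13-14) P3(14-15) P4(15-16) P3(16-17) P4(17-18) P3(18-19) P4(19-20) P3(20-21) P4(21-22) P3(22-23) P4(23-24) P3(24-25) P4(25-26) P3(26-27) P4(27-28) P3(28-29) P3(29-30) P3(30-31) P3(31-32) P1(32-34) P2(34-37) P2(37-39) P5(39-45) P2(45-48) P2(48-50) P2(50-52) P5(52-53)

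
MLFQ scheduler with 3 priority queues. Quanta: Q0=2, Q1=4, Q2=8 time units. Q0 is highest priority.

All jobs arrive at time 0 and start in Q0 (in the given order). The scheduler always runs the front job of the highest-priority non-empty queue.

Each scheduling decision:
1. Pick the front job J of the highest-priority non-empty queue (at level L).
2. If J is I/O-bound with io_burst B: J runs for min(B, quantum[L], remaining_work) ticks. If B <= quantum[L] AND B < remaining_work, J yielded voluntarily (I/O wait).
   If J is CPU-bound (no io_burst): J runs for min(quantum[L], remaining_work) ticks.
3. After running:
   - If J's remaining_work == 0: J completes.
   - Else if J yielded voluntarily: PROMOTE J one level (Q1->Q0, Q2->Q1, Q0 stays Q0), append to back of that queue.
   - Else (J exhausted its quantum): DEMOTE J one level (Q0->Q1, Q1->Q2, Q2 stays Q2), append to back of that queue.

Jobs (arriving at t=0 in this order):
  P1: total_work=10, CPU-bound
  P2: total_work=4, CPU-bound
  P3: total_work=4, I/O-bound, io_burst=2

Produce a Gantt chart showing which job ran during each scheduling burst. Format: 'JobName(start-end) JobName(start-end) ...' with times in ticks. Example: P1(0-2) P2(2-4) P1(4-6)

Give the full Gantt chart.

Answer: P1(0-2) P2(2-4) P3(4-6) P3(6-8) P1(8-12) P2(12-14) P1(14-18)

Derivation:
t=0-2: P1@Q0 runs 2, rem=8, quantum used, demote→Q1. Q0=[P2,P3] Q1=[P1] Q2=[]
t=2-4: P2@Q0 runs 2, rem=2, quantum used, demote→Q1. Q0=[P3] Q1=[P1,P2] Q2=[]
t=4-6: P3@Q0 runs 2, rem=2, I/O yield, promote→Q0. Q0=[P3] Q1=[P1,P2] Q2=[]
t=6-8: P3@Q0 runs 2, rem=0, completes. Q0=[] Q1=[P1,P2] Q2=[]
t=8-12: P1@Q1 runs 4, rem=4, quantum used, demote→Q2. Q0=[] Q1=[P2] Q2=[P1]
t=12-14: P2@Q1 runs 2, rem=0, completes. Q0=[] Q1=[] Q2=[P1]
t=14-18: P1@Q2 runs 4, rem=0, completes. Q0=[] Q1=[] Q2=[]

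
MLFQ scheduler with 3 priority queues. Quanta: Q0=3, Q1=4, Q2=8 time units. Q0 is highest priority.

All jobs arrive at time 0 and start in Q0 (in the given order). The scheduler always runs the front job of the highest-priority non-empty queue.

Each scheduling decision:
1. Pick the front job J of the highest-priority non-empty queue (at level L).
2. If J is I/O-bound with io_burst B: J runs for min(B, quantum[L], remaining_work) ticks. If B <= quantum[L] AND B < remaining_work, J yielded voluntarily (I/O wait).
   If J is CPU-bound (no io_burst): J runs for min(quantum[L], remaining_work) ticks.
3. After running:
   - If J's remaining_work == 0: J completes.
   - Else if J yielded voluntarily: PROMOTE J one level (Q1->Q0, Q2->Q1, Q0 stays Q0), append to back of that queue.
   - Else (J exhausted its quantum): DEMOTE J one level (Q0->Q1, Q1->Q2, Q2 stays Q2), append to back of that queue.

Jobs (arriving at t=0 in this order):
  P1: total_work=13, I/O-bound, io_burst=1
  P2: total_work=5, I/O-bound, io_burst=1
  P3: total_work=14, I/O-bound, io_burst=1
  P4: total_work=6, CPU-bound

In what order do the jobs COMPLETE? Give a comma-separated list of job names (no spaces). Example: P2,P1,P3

t=0-1: P1@Q0 runs 1, rem=12, I/O yield, promote→Q0. Q0=[P2,P3,P4,P1] Q1=[] Q2=[]
t=1-2: P2@Q0 runs 1, rem=4, I/O yield, promote→Q0. Q0=[P3,P4,P1,P2] Q1=[] Q2=[]
t=2-3: P3@Q0 runs 1, rem=13, I/O yield, promote→Q0. Q0=[P4,P1,P2,P3] Q1=[] Q2=[]
t=3-6: P4@Q0 runs 3, rem=3, quantum used, demote→Q1. Q0=[P1,P2,P3] Q1=[P4] Q2=[]
t=6-7: P1@Q0 runs 1, rem=11, I/O yield, promote→Q0. Q0=[P2,P3,P1] Q1=[P4] Q2=[]
t=7-8: P2@Q0 runs 1, rem=3, I/O yield, promote→Q0. Q0=[P3,P1,P2] Q1=[P4] Q2=[]
t=8-9: P3@Q0 runs 1, rem=12, I/O yield, promote→Q0. Q0=[P1,P2,P3] Q1=[P4] Q2=[]
t=9-10: P1@Q0 runs 1, rem=10, I/O yield, promote→Q0. Q0=[P2,P3,P1] Q1=[P4] Q2=[]
t=10-11: P2@Q0 runs 1, rem=2, I/O yield, promote→Q0. Q0=[P3,P1,P2] Q1=[P4] Q2=[]
t=11-12: P3@Q0 runs 1, rem=11, I/O yield, promote→Q0. Q0=[P1,P2,P3] Q1=[P4] Q2=[]
t=12-13: P1@Q0 runs 1, rem=9, I/O yield, promote→Q0. Q0=[P2,P3,P1] Q1=[P4] Q2=[]
t=13-14: P2@Q0 runs 1, rem=1, I/O yield, promote→Q0. Q0=[P3,P1,P2] Q1=[P4] Q2=[]
t=14-15: P3@Q0 runs 1, rem=10, I/O yield, promote→Q0. Q0=[P1,P2,P3] Q1=[P4] Q2=[]
t=15-16: P1@Q0 runs 1, rem=8, I/O yield, promote→Q0. Q0=[P2,P3,P1] Q1=[P4] Q2=[]
t=16-17: P2@Q0 runs 1, rem=0, completes. Q0=[P3,P1] Q1=[P4] Q2=[]
t=17-18: P3@Q0 runs 1, rem=9, I/O yield, promote→Q0. Q0=[P1,P3] Q1=[P4] Q2=[]
t=18-19: P1@Q0 runs 1, rem=7, I/O yield, promote→Q0. Q0=[P3,P1] Q1=[P4] Q2=[]
t=19-20: P3@Q0 runs 1, rem=8, I/O yield, promote→Q0. Q0=[P1,P3] Q1=[P4] Q2=[]
t=20-21: P1@Q0 runs 1, rem=6, I/O yield, promote→Q0. Q0=[P3,P1] Q1=[P4] Q2=[]
t=21-22: P3@Q0 runs 1, rem=7, I/O yield, promote→Q0. Q0=[P1,P3] Q1=[P4] Q2=[]
t=22-23: P1@Q0 runs 1, rem=5, I/O yield, promote→Q0. Q0=[P3,P1] Q1=[P4] Q2=[]
t=23-24: P3@Q0 runs 1, rem=6, I/O yield, promote→Q0. Q0=[P1,P3] Q1=[P4] Q2=[]
t=24-25: P1@Q0 runs 1, rem=4, I/O yield, promote→Q0. Q0=[P3,P1] Q1=[P4] Q2=[]
t=25-26: P3@Q0 runs 1, rem=5, I/O yield, promote→Q0. Q0=[P1,P3] Q1=[P4] Q2=[]
t=26-27: P1@Q0 runs 1, rem=3, I/O yield, promote→Q0. Q0=[P3,P1] Q1=[P4] Q2=[]
t=27-28: P3@Q0 runs 1, rem=4, I/O yield, promote→Q0. Q0=[P1,P3] Q1=[P4] Q2=[]
t=28-29: P1@Q0 runs 1, rem=2, I/O yield, promote→Q0. Q0=[P3,P1] Q1=[P4] Q2=[]
t=29-30: P3@Q0 runs 1, rem=3, I/O yield, promote→Q0. Q0=[P1,P3] Q1=[P4] Q2=[]
t=30-31: P1@Q0 runs 1, rem=1, I/O yield, promote→Q0. Q0=[P3,P1] Q1=[P4] Q2=[]
t=31-32: P3@Q0 runs 1, rem=2, I/O yield, promote→Q0. Q0=[P1,P3] Q1=[P4] Q2=[]
t=32-33: P1@Q0 runs 1, rem=0, completes. Q0=[P3] Q1=[P4] Q2=[]
t=33-34: P3@Q0 runs 1, rem=1, I/O yield, promote→Q0. Q0=[P3] Q1=[P4] Q2=[]
t=34-35: P3@Q0 runs 1, rem=0, completes. Q0=[] Q1=[P4] Q2=[]
t=35-38: P4@Q1 runs 3, rem=0, completes. Q0=[] Q1=[] Q2=[]

Answer: P2,P1,P3,P4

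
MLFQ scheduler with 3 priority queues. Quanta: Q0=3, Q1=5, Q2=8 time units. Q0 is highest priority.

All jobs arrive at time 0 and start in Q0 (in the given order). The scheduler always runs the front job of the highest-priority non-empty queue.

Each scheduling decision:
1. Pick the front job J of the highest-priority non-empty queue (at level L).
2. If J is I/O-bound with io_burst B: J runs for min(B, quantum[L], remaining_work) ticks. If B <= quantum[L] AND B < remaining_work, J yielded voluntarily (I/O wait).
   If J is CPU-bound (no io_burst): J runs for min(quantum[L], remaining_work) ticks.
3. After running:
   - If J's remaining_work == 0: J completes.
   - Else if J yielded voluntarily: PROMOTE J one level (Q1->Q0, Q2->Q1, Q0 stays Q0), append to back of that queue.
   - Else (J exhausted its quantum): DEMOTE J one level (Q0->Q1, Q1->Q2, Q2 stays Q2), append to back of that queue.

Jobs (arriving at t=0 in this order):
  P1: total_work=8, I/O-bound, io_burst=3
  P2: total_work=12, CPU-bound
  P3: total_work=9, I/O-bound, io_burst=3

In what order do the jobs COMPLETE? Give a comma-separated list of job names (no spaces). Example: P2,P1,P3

Answer: P1,P3,P2

Derivation:
t=0-3: P1@Q0 runs 3, rem=5, I/O yield, promote→Q0. Q0=[P2,P3,P1] Q1=[] Q2=[]
t=3-6: P2@Q0 runs 3, rem=9, quantum used, demote→Q1. Q0=[P3,P1] Q1=[P2] Q2=[]
t=6-9: P3@Q0 runs 3, rem=6, I/O yield, promote→Q0. Q0=[P1,P3] Q1=[P2] Q2=[]
t=9-12: P1@Q0 runs 3, rem=2, I/O yield, promote→Q0. Q0=[P3,P1] Q1=[P2] Q2=[]
t=12-15: P3@Q0 runs 3, rem=3, I/O yield, promote→Q0. Q0=[P1,P3] Q1=[P2] Q2=[]
t=15-17: P1@Q0 runs 2, rem=0, completes. Q0=[P3] Q1=[P2] Q2=[]
t=17-20: P3@Q0 runs 3, rem=0, completes. Q0=[] Q1=[P2] Q2=[]
t=20-25: P2@Q1 runs 5, rem=4, quantum used, demote→Q2. Q0=[] Q1=[] Q2=[P2]
t=25-29: P2@Q2 runs 4, rem=0, completes. Q0=[] Q1=[] Q2=[]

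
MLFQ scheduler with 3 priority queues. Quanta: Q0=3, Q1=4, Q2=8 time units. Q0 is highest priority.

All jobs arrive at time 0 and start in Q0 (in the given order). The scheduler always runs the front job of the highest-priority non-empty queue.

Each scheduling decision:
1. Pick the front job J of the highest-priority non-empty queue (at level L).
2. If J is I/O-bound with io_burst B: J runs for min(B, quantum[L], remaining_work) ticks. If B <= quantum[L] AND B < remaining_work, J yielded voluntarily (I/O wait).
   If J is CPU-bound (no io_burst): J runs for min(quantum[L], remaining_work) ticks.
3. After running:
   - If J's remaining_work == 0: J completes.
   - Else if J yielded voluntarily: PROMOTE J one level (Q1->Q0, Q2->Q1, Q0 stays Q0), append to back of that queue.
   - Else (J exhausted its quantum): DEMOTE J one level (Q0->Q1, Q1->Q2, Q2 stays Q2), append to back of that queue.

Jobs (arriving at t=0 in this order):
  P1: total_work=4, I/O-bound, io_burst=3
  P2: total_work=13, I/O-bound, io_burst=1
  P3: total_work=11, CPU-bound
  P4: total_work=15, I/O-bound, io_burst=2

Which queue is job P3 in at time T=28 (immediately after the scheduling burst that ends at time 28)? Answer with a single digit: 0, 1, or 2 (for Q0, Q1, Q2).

t=0-3: P1@Q0 runs 3, rem=1, I/O yield, promote→Q0. Q0=[P2,P3,P4,P1] Q1=[] Q2=[]
t=3-4: P2@Q0 runs 1, rem=12, I/O yield, promote→Q0. Q0=[P3,P4,P1,P2] Q1=[] Q2=[]
t=4-7: P3@Q0 runs 3, rem=8, quantum used, demote→Q1. Q0=[P4,P1,P2] Q1=[P3] Q2=[]
t=7-9: P4@Q0 runs 2, rem=13, I/O yield, promote→Q0. Q0=[P1,P2,P4] Q1=[P3] Q2=[]
t=9-10: P1@Q0 runs 1, rem=0, completes. Q0=[P2,P4] Q1=[P3] Q2=[]
t=10-11: P2@Q0 runs 1, rem=11, I/O yield, promote→Q0. Q0=[P4,P2] Q1=[P3] Q2=[]
t=11-13: P4@Q0 runs 2, rem=11, I/O yield, promote→Q0. Q0=[P2,P4] Q1=[P3] Q2=[]
t=13-14: P2@Q0 runs 1, rem=10, I/O yield, promote→Q0. Q0=[P4,P2] Q1=[P3] Q2=[]
t=14-16: P4@Q0 runs 2, rem=9, I/O yield, promote→Q0. Q0=[P2,P4] Q1=[P3] Q2=[]
t=16-17: P2@Q0 runs 1, rem=9, I/O yield, promote→Q0. Q0=[P4,P2] Q1=[P3] Q2=[]
t=17-19: P4@Q0 runs 2, rem=7, I/O yield, promote→Q0. Q0=[P2,P4] Q1=[P3] Q2=[]
t=19-20: P2@Q0 runs 1, rem=8, I/O yield, promote→Q0. Q0=[P4,P2] Q1=[P3] Q2=[]
t=20-22: P4@Q0 runs 2, rem=5, I/O yield, promote→Q0. Q0=[P2,P4] Q1=[P3] Q2=[]
t=22-23: P2@Q0 runs 1, rem=7, I/O yield, promote→Q0. Q0=[P4,P2] Q1=[P3] Q2=[]
t=23-25: P4@Q0 runs 2, rem=3, I/O yield, promote→Q0. Q0=[P2,P4] Q1=[P3] Q2=[]
t=25-26: P2@Q0 runs 1, rem=6, I/O yield, promote→Q0. Q0=[P4,P2] Q1=[P3] Q2=[]
t=26-28: P4@Q0 runs 2, rem=1, I/O yield, promote→Q0. Q0=[P2,P4] Q1=[P3] Q2=[]
t=28-29: P2@Q0 runs 1, rem=5, I/O yield, promote→Q0. Q0=[P4,P2] Q1=[P3] Q2=[]
t=29-30: P4@Q0 runs 1, rem=0, completes. Q0=[P2] Q1=[P3] Q2=[]
t=30-31: P2@Q0 runs 1, rem=4, I/O yield, promote→Q0. Q0=[P2] Q1=[P3] Q2=[]
t=31-32: P2@Q0 runs 1, rem=3, I/O yield, promote→Q0. Q0=[P2] Q1=[P3] Q2=[]
t=32-33: P2@Q0 runs 1, rem=2, I/O yield, promote→Q0. Q0=[P2] Q1=[P3] Q2=[]
t=33-34: P2@Q0 runs 1, rem=1, I/O yield, promote→Q0. Q0=[P2] Q1=[P3] Q2=[]
t=34-35: P2@Q0 runs 1, rem=0, completes. Q0=[] Q1=[P3] Q2=[]
t=35-39: P3@Q1 runs 4, rem=4, quantum used, demote→Q2. Q0=[] Q1=[] Q2=[P3]
t=39-43: P3@Q2 runs 4, rem=0, completes. Q0=[] Q1=[] Q2=[]

Answer: 1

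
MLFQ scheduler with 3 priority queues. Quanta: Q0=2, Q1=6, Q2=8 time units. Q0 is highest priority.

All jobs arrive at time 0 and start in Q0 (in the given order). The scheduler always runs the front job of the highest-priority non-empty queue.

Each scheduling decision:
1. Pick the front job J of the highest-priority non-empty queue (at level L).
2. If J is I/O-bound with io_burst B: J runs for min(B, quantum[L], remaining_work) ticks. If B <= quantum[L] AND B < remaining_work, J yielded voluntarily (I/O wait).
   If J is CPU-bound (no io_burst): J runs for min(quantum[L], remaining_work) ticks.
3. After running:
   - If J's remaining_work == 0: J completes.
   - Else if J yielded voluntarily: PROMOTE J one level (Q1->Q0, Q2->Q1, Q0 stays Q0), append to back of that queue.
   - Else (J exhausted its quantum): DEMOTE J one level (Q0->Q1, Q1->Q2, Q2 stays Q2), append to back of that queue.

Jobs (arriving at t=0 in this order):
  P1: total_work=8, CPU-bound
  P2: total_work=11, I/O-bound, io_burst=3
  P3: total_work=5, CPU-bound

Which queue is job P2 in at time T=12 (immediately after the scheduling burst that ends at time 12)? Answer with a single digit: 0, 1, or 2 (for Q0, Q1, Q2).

t=0-2: P1@Q0 runs 2, rem=6, quantum used, demote→Q1. Q0=[P2,P3] Q1=[P1] Q2=[]
t=2-4: P2@Q0 runs 2, rem=9, quantum used, demote→Q1. Q0=[P3] Q1=[P1,P2] Q2=[]
t=4-6: P3@Q0 runs 2, rem=3, quantum used, demote→Q1. Q0=[] Q1=[P1,P2,P3] Q2=[]
t=6-12: P1@Q1 runs 6, rem=0, completes. Q0=[] Q1=[P2,P3] Q2=[]
t=12-15: P2@Q1 runs 3, rem=6, I/O yield, promote→Q0. Q0=[P2] Q1=[P3] Q2=[]
t=15-17: P2@Q0 runs 2, rem=4, quantum used, demote→Q1. Q0=[] Q1=[P3,P2] Q2=[]
t=17-20: P3@Q1 runs 3, rem=0, completes. Q0=[] Q1=[P2] Q2=[]
t=20-23: P2@Q1 runs 3, rem=1, I/O yield, promote→Q0. Q0=[P2] Q1=[] Q2=[]
t=23-24: P2@Q0 runs 1, rem=0, completes. Q0=[] Q1=[] Q2=[]

Answer: 1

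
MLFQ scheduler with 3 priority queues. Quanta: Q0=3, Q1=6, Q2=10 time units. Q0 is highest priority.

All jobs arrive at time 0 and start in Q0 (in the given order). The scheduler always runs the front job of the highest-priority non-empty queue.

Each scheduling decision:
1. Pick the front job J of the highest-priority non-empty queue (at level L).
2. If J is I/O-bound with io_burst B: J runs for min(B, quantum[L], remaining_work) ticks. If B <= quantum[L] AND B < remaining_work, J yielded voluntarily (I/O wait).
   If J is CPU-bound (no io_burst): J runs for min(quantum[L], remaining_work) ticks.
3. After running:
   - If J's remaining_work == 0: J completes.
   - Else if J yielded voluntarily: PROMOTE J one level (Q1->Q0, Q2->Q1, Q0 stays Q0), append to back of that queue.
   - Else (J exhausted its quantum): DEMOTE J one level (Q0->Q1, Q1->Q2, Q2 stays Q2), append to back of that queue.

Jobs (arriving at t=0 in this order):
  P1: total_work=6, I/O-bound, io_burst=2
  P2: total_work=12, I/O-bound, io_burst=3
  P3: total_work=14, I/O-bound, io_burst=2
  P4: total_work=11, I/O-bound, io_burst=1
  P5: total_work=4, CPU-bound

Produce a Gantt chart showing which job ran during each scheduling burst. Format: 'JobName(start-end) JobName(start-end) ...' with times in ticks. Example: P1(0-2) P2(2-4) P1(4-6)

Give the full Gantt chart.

t=0-2: P1@Q0 runs 2, rem=4, I/O yield, promote→Q0. Q0=[P2,P3,P4,P5,P1] Q1=[] Q2=[]
t=2-5: P2@Q0 runs 3, rem=9, I/O yield, promote→Q0. Q0=[P3,P4,P5,P1,P2] Q1=[] Q2=[]
t=5-7: P3@Q0 runs 2, rem=12, I/O yield, promote→Q0. Q0=[P4,P5,P1,P2,P3] Q1=[] Q2=[]
t=7-8: P4@Q0 runs 1, rem=10, I/O yield, promote→Q0. Q0=[P5,P1,P2,P3,P4] Q1=[] Q2=[]
t=8-11: P5@Q0 runs 3, rem=1, quantum used, demote→Q1. Q0=[P1,P2,P3,P4] Q1=[P5] Q2=[]
t=11-13: P1@Q0 runs 2, rem=2, I/O yield, promote→Q0. Q0=[P2,P3,P4,P1] Q1=[P5] Q2=[]
t=13-16: P2@Q0 runs 3, rem=6, I/O yield, promote→Q0. Q0=[P3,P4,P1,P2] Q1=[P5] Q2=[]
t=16-18: P3@Q0 runs 2, rem=10, I/O yield, promote→Q0. Q0=[P4,P1,P2,P3] Q1=[P5] Q2=[]
t=18-19: P4@Q0 runs 1, rem=9, I/O yield, promote→Q0. Q0=[P1,P2,P3,P4] Q1=[P5] Q2=[]
t=19-21: P1@Q0 runs 2, rem=0, completes. Q0=[P2,P3,P4] Q1=[P5] Q2=[]
t=21-24: P2@Q0 runs 3, rem=3, I/O yield, promote→Q0. Q0=[P3,P4,P2] Q1=[P5] Q2=[]
t=24-26: P3@Q0 runs 2, rem=8, I/O yield, promote→Q0. Q0=[P4,P2,P3] Q1=[P5] Q2=[]
t=26-27: P4@Q0 runs 1, rem=8, I/O yield, promote→Q0. Q0=[P2,P3,P4] Q1=[P5] Q2=[]
t=27-30: P2@Q0 runs 3, rem=0, completes. Q0=[P3,P4] Q1=[P5] Q2=[]
t=30-32: P3@Q0 runs 2, rem=6, I/O yield, promote→Q0. Q0=[P4,P3] Q1=[P5] Q2=[]
t=32-33: P4@Q0 runs 1, rem=7, I/O yield, promote→Q0. Q0=[P3,P4] Q1=[P5] Q2=[]
t=33-35: P3@Q0 runs 2, rem=4, I/O yield, promote→Q0. Q0=[P4,P3] Q1=[P5] Q2=[]
t=35-36: P4@Q0 runs 1, rem=6, I/O yield, promote→Q0. Q0=[P3,P4] Q1=[P5] Q2=[]
t=36-38: P3@Q0 runs 2, rem=2, I/O yield, promote→Q0. Q0=[P4,P3] Q1=[P5] Q2=[]
t=38-39: P4@Q0 runs 1, rem=5, I/O yield, promote→Q0. Q0=[P3,P4] Q1=[P5] Q2=[]
t=39-41: P3@Q0 runs 2, rem=0, completes. Q0=[P4] Q1=[P5] Q2=[]
t=41-42: P4@Q0 runs 1, rem=4, I/O yield, promote→Q0. Q0=[P4] Q1=[P5] Q2=[]
t=42-43: P4@Q0 runs 1, rem=3, I/O yield, promote→Q0. Q0=[P4] Q1=[P5] Q2=[]
t=43-44: P4@Q0 runs 1, rem=2, I/O yield, promote→Q0. Q0=[P4] Q1=[P5] Q2=[]
t=44-45: P4@Q0 runs 1, rem=1, I/O yield, promote→Q0. Q0=[P4] Q1=[P5] Q2=[]
t=45-46: P4@Q0 runs 1, rem=0, completes. Q0=[] Q1=[P5] Q2=[]
t=46-47: P5@Q1 runs 1, rem=0, completes. Q0=[] Q1=[] Q2=[]

Answer: P1(0-2) P2(2-5) P3(5-7) P4(7-8) P5(8-11) P1(11-13) P2(13-16) P3(16-18) P4(18-19) P1(19-21) P2(21-24) P3(24-26) P4(26-27) P2(27-30) P3(30-32) P4(32-33) P3(33-35) P4(35-36) P3(36-38) P4(38-39) P3(39-41) P4(41-42) P4(42-43) P4(43-44) P4(44-45) P4(45-46) P5(46-47)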